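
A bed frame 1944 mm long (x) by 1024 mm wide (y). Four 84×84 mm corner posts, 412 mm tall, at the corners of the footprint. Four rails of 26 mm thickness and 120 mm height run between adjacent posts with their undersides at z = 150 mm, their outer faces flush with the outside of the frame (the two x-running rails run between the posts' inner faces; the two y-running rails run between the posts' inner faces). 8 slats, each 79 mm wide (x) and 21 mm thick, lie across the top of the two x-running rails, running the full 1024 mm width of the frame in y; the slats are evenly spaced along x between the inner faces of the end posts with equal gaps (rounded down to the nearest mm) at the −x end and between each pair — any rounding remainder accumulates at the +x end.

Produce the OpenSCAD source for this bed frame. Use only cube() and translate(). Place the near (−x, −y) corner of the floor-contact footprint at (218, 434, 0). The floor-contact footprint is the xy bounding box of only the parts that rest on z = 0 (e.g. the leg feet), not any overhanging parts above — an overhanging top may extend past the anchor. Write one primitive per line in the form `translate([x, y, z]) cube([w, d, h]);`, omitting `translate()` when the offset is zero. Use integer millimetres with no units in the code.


translate([218, 434, 0]) cube([84, 84, 412]);
translate([218, 1374, 0]) cube([84, 84, 412]);
translate([2078, 434, 0]) cube([84, 84, 412]);
translate([2078, 1374, 0]) cube([84, 84, 412]);
translate([302, 434, 150]) cube([1776, 26, 120]);
translate([302, 1432, 150]) cube([1776, 26, 120]);
translate([218, 518, 150]) cube([26, 856, 120]);
translate([2136, 518, 150]) cube([26, 856, 120]);
translate([429, 434, 270]) cube([79, 1024, 21]);
translate([635, 434, 270]) cube([79, 1024, 21]);
translate([841, 434, 270]) cube([79, 1024, 21]);
translate([1047, 434, 270]) cube([79, 1024, 21]);
translate([1253, 434, 270]) cube([79, 1024, 21]);
translate([1459, 434, 270]) cube([79, 1024, 21]);
translate([1665, 434, 270]) cube([79, 1024, 21]);
translate([1871, 434, 270]) cube([79, 1024, 21]);


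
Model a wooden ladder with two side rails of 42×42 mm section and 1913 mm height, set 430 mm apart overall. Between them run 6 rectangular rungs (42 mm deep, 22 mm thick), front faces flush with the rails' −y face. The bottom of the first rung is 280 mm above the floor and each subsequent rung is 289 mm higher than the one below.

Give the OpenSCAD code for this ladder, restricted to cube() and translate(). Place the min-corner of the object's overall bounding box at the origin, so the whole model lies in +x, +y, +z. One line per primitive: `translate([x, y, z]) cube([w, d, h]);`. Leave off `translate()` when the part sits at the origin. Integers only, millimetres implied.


// rung span = 430 - 2*42 = 346
// rung[k] z = 280 + k*289
cube([42, 42, 1913]);
translate([388, 0, 0]) cube([42, 42, 1913]);
translate([42, 0, 280]) cube([346, 42, 22]);
translate([42, 0, 569]) cube([346, 42, 22]);
translate([42, 0, 858]) cube([346, 42, 22]);
translate([42, 0, 1147]) cube([346, 42, 22]);
translate([42, 0, 1436]) cube([346, 42, 22]);
translate([42, 0, 1725]) cube([346, 42, 22]);


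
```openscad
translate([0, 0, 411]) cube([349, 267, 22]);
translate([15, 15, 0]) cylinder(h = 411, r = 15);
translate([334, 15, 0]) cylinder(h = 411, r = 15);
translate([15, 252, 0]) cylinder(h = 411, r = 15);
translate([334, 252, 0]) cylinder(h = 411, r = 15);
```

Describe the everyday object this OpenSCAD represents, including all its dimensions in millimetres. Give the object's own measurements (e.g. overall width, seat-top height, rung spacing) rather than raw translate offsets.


A simple wooden stool: a rectangular seat 349 mm (x) by 267 mm (y), 22 mm thick, top face at z = 433 mm, on four round legs, each 30 mm in diameter. The legs rest on z = 0, each leg's axis is inset half a diameter from the nearest pair of seat edges (so the leg's bounding box is flush with the corner).


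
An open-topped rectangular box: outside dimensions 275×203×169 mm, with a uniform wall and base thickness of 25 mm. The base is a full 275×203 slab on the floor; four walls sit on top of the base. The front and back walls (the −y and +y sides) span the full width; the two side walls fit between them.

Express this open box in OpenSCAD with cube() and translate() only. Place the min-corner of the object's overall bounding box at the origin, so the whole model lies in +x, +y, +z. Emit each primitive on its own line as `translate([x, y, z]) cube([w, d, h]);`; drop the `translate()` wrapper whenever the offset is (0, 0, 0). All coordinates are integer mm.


cube([275, 203, 25]);
translate([0, 0, 25]) cube([275, 25, 144]);
translate([0, 178, 25]) cube([275, 25, 144]);
translate([0, 25, 25]) cube([25, 153, 144]);
translate([250, 25, 25]) cube([25, 153, 144]);


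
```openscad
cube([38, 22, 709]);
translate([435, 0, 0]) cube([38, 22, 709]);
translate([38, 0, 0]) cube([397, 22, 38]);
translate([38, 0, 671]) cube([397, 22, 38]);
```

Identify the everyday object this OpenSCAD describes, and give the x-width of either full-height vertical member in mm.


A picture frame. The border width is 38 mm.

Four thin pieces enclosing a rectangular opening — a picture frame. The two full-height stiles are 709 mm tall; the top rail sits at z = 671 and is 38 mm tall, so the border above the opening is 709 − 671 = 38 mm, matching the stile x-width.


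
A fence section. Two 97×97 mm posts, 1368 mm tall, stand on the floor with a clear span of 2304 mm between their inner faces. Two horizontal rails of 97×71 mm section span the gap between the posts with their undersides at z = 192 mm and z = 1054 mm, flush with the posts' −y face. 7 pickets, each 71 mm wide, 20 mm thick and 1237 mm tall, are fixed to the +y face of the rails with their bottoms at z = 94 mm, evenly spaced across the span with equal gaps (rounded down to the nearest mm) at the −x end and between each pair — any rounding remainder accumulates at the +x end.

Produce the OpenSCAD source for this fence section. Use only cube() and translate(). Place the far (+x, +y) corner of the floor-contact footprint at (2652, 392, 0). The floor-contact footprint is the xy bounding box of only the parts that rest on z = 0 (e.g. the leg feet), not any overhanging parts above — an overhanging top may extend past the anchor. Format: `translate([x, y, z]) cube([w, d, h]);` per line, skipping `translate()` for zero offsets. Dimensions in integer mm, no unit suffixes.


translate([154, 295, 0]) cube([97, 97, 1368]);
translate([2555, 295, 0]) cube([97, 97, 1368]);
translate([251, 295, 192]) cube([2304, 97, 71]);
translate([251, 295, 1054]) cube([2304, 97, 71]);
translate([476, 392, 94]) cube([71, 20, 1237]);
translate([772, 392, 94]) cube([71, 20, 1237]);
translate([1068, 392, 94]) cube([71, 20, 1237]);
translate([1364, 392, 94]) cube([71, 20, 1237]);
translate([1660, 392, 94]) cube([71, 20, 1237]);
translate([1956, 392, 94]) cube([71, 20, 1237]);
translate([2252, 392, 94]) cube([71, 20, 1237]);


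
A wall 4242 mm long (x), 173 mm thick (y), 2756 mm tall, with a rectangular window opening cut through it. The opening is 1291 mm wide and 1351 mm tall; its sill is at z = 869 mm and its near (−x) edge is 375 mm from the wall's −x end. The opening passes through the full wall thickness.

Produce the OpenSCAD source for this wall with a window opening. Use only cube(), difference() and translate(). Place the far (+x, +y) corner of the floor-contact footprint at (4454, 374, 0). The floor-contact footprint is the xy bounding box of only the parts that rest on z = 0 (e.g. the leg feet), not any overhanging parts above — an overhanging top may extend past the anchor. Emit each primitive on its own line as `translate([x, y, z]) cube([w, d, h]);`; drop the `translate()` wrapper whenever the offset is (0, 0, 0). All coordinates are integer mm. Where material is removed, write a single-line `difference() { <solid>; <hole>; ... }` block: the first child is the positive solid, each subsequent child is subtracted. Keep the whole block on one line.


difference() { translate([212, 201, 0]) cube([4242, 173, 2756]); translate([587, 201, 869]) cube([1291, 173, 1351]); }


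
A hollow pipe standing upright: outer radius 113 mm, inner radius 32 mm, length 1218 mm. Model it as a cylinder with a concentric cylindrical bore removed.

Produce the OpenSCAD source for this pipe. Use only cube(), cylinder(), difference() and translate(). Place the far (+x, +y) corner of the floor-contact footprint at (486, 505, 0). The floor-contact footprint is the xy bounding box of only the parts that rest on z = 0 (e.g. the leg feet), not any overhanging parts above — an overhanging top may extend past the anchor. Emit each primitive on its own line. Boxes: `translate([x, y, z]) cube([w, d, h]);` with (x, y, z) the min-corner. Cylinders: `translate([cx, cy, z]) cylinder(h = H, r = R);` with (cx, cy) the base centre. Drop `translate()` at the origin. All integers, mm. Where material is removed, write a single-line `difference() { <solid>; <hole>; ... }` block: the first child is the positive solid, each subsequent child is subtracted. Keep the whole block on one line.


difference() { translate([373, 392, 0]) cylinder(h = 1218, r = 113); translate([373, 392, 0]) cylinder(h = 1218, r = 32); }


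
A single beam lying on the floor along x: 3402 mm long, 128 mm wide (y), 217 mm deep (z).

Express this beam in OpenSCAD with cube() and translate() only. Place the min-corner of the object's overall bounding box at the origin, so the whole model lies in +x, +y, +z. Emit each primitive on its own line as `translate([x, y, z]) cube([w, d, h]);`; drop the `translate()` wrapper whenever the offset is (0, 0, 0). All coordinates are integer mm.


cube([3402, 128, 217]);


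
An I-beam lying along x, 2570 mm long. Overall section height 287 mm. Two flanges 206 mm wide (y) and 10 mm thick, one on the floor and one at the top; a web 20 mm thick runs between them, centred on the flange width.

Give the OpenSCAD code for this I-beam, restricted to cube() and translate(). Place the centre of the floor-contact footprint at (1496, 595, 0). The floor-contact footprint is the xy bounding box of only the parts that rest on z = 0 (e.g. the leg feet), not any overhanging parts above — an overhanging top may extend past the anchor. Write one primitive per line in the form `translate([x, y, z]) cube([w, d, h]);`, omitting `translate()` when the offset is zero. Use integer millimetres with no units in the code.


translate([211, 492, 0]) cube([2570, 206, 10]);
translate([211, 585, 10]) cube([2570, 20, 267]);
translate([211, 492, 277]) cube([2570, 206, 10]);


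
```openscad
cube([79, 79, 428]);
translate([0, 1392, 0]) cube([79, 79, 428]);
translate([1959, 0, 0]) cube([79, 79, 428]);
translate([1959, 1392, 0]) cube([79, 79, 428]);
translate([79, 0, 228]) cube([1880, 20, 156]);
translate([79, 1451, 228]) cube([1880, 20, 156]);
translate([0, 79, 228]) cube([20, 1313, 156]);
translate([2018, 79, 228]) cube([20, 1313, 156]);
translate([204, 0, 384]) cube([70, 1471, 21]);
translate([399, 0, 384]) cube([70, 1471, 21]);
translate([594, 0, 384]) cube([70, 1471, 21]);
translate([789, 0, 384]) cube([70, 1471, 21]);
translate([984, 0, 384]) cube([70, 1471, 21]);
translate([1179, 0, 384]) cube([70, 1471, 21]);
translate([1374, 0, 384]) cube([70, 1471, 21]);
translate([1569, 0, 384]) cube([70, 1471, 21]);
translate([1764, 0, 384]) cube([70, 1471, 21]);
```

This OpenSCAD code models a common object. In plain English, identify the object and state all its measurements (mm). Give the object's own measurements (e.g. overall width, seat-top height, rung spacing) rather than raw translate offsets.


A bed frame 2038 mm long (x) by 1471 mm wide (y). Four 79×79 mm corner posts, 428 mm tall, at the corners of the footprint. Four rails of 20 mm thickness and 156 mm height run between adjacent posts with their undersides at z = 228 mm, their outer faces flush with the outside of the frame (the two x-running rails run between the posts' inner faces; the two y-running rails run between the posts' inner faces). 9 slats, each 70 mm wide (x) and 21 mm thick, lie across the top of the two x-running rails, running the full 1471 mm width of the frame in y; along x they sit between the end posts with a 125 mm gap after the −x posts and between neighbouring slats and before the +x posts.


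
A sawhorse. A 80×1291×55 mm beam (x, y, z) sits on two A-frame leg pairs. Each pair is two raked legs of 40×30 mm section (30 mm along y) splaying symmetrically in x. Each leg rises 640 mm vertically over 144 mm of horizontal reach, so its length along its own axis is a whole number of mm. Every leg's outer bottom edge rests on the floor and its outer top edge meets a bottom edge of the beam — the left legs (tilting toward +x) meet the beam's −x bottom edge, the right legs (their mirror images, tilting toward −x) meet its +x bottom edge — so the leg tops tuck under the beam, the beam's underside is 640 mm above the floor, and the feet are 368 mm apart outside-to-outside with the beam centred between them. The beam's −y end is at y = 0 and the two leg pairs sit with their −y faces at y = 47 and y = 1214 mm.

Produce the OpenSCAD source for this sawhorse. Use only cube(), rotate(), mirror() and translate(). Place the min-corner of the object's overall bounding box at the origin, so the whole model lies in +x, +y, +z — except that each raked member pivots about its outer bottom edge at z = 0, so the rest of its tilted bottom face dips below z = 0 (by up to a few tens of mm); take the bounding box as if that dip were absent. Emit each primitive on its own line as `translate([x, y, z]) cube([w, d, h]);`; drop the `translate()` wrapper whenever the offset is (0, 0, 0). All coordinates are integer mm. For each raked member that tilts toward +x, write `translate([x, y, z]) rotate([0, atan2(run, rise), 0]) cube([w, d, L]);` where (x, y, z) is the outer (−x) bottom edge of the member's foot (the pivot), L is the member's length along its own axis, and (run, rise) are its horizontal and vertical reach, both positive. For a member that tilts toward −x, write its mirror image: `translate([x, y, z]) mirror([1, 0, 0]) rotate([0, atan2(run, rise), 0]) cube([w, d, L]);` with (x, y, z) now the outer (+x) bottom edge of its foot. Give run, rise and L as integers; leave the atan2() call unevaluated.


// leg length = √(144² + 640²) = 656
// right-leg outer foot x = 2·144 + 80 = 368
// beam min-corner = (144, 0, 640)
translate([144, 0, 640]) cube([80, 1291, 55]);
translate([0, 47, 0]) rotate([0, atan2(144, 640), 0]) cube([40, 30, 656]);
translate([368, 47, 0]) mirror([1, 0, 0]) rotate([0, atan2(144, 640), 0]) cube([40, 30, 656]);
translate([0, 1214, 0]) rotate([0, atan2(144, 640), 0]) cube([40, 30, 656]);
translate([368, 1214, 0]) mirror([1, 0, 0]) rotate([0, atan2(144, 640), 0]) cube([40, 30, 656]);


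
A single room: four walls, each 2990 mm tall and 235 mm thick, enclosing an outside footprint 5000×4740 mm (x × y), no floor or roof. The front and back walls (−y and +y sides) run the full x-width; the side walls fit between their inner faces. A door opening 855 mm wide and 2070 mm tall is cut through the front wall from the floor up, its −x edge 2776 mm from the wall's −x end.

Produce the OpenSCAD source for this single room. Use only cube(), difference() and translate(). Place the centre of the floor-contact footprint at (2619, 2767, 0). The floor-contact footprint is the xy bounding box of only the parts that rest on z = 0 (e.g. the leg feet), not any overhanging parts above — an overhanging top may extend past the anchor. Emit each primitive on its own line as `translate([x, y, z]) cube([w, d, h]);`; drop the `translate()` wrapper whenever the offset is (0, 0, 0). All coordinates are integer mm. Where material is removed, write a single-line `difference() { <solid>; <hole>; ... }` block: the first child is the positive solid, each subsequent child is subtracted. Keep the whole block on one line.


difference() { translate([119, 397, 0]) cube([5000, 235, 2990]); translate([2895, 397, 0]) cube([855, 235, 2070]); }
translate([119, 4902, 0]) cube([5000, 235, 2990]);
translate([119, 632, 0]) cube([235, 4270, 2990]);
translate([4884, 632, 0]) cube([235, 4270, 2990]);


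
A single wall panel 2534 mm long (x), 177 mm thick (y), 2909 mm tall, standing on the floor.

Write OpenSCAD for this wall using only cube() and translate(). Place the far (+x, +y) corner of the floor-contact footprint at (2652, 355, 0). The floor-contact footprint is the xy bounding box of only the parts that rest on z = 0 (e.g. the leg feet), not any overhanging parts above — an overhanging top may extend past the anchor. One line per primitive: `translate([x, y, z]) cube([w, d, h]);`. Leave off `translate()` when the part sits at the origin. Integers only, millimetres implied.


translate([118, 178, 0]) cube([2534, 177, 2909]);


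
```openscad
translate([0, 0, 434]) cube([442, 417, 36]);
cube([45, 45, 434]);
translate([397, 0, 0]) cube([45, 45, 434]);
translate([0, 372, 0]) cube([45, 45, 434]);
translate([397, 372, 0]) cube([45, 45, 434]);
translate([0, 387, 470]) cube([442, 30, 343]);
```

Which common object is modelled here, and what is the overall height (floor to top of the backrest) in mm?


A chair. The overall height is 813 mm.

A slab on four corner posts with a tall panel at the back — a chair. The seat slab sits at z = 434 with thickness 36, and the 343 mm backrest starts at the seat top, so the overall height is 434 + 36 + 343 = 813 mm.


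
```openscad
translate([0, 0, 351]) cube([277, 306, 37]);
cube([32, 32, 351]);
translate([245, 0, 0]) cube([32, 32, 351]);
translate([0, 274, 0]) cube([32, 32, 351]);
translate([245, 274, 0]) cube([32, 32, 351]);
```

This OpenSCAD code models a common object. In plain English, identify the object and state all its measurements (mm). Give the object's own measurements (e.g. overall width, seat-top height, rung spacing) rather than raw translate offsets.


A four-legged stool. The seat is a 277×306×37 mm slab whose top surface is at z = 388 mm; four square legs, each 32×32 mm in cross-section, run from the floor (z = 0) to the underside of the seat, each flush with a corner of the seat.


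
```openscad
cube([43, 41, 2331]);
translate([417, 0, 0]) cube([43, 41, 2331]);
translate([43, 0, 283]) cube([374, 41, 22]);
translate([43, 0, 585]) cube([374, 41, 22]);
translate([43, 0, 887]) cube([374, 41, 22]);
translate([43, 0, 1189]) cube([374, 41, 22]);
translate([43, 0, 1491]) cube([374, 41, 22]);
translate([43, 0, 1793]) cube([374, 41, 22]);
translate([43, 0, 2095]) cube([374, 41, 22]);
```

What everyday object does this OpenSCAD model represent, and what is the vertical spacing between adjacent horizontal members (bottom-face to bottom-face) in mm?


A ladder. The rung spacing is 302 mm.

Two tall 43×41 posts with 7 short bars between them — a ladder. Adjacent rungs sit at z = 283 and z = 585, so the spacing is 585 − 283 = 302 mm.


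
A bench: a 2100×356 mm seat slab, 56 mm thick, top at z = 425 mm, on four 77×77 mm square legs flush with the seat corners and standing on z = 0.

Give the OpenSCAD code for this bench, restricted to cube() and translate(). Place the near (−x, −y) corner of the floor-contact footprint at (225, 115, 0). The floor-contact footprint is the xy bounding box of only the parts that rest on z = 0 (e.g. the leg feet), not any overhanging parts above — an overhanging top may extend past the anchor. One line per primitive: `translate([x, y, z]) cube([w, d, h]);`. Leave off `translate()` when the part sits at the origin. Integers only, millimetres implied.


// leg_h = 425 − 56 = 369
translate([225, 115, 369]) cube([2100, 356, 56]);
translate([225, 115, 0]) cube([77, 77, 369]);
translate([225, 394, 0]) cube([77, 77, 369]);
translate([2248, 115, 0]) cube([77, 77, 369]);
translate([2248, 394, 0]) cube([77, 77, 369]);


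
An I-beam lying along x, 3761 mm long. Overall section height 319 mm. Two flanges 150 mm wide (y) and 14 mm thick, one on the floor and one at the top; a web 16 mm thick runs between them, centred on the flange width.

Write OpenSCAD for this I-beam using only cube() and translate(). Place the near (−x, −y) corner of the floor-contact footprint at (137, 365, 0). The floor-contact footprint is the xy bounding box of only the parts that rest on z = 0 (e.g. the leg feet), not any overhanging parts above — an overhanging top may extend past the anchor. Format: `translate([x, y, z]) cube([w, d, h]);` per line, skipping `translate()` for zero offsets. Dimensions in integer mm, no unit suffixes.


translate([137, 365, 0]) cube([3761, 150, 14]);
translate([137, 432, 14]) cube([3761, 16, 291]);
translate([137, 365, 305]) cube([3761, 150, 14]);


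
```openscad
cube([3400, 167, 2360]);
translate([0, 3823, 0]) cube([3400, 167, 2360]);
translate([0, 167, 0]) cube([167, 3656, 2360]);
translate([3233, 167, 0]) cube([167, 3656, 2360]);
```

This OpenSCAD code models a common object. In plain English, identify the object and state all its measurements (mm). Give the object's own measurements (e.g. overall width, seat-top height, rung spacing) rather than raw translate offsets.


The wall frame of a small rectangular building: four walls, each 2360 mm tall and 167 mm thick, enclosing a footprint 3400 mm (x) by 3990 mm (y) outside-to-outside, with no floor or roof. The front and back walls (the −y and +y sides) span the full width; the two side walls fit between them.


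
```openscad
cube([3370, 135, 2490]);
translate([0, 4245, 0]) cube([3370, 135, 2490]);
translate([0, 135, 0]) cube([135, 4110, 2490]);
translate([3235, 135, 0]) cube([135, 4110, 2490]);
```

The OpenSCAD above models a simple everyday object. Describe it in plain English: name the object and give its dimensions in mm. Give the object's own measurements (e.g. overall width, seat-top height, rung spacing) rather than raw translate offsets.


The wall frame of a small rectangular building: four walls, each 2490 mm tall and 135 mm thick, enclosing a footprint 3370 mm (x) by 4380 mm (y) outside-to-outside, with no floor or roof. The front and back walls (the −y and +y sides) span the full width; the two side walls fit between them.


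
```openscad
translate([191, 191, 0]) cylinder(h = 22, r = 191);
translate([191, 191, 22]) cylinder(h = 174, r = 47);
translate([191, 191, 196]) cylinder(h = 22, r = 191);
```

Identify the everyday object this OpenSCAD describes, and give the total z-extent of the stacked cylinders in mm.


A spool. The overall height is 218 mm.

Three coaxial cylinders, large–small–large — a spool. Two 22 mm flanges and a 174 mm core give 22 + 174 + 22 = 218 mm.


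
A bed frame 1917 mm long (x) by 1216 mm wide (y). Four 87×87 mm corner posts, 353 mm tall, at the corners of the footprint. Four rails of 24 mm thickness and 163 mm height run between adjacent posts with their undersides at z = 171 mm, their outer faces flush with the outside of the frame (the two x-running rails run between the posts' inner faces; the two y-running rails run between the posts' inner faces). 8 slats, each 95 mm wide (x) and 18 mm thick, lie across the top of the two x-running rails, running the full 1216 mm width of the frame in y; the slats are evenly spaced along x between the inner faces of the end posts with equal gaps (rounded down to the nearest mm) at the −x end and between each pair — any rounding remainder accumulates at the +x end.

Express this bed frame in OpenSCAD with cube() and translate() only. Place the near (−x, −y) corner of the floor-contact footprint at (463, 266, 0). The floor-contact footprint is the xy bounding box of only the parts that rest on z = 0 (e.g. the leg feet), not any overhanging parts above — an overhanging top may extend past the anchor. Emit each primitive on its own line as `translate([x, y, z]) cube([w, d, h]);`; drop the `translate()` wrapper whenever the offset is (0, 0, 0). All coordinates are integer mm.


translate([463, 266, 0]) cube([87, 87, 353]);
translate([463, 1395, 0]) cube([87, 87, 353]);
translate([2293, 266, 0]) cube([87, 87, 353]);
translate([2293, 1395, 0]) cube([87, 87, 353]);
translate([550, 266, 171]) cube([1743, 24, 163]);
translate([550, 1458, 171]) cube([1743, 24, 163]);
translate([463, 353, 171]) cube([24, 1042, 163]);
translate([2356, 353, 171]) cube([24, 1042, 163]);
translate([659, 266, 334]) cube([95, 1216, 18]);
translate([863, 266, 334]) cube([95, 1216, 18]);
translate([1067, 266, 334]) cube([95, 1216, 18]);
translate([1271, 266, 334]) cube([95, 1216, 18]);
translate([1475, 266, 334]) cube([95, 1216, 18]);
translate([1679, 266, 334]) cube([95, 1216, 18]);
translate([1883, 266, 334]) cube([95, 1216, 18]);
translate([2087, 266, 334]) cube([95, 1216, 18]);


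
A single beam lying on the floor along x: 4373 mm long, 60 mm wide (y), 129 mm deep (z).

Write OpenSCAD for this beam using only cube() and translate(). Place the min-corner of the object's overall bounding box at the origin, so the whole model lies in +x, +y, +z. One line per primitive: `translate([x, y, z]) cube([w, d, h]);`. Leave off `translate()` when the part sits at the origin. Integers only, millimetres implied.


cube([4373, 60, 129]);


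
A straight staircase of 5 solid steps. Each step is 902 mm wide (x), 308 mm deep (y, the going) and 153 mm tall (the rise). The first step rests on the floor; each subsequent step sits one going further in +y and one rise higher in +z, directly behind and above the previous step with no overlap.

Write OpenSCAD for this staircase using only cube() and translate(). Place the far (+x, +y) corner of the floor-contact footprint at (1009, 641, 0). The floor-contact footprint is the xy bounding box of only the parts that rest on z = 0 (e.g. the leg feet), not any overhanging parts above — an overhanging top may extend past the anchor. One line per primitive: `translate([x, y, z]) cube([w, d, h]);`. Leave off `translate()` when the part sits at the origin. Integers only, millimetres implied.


translate([107, 333, 0]) cube([902, 308, 153]);
translate([107, 641, 153]) cube([902, 308, 153]);
translate([107, 949, 306]) cube([902, 308, 153]);
translate([107, 1257, 459]) cube([902, 308, 153]);
translate([107, 1565, 612]) cube([902, 308, 153]);


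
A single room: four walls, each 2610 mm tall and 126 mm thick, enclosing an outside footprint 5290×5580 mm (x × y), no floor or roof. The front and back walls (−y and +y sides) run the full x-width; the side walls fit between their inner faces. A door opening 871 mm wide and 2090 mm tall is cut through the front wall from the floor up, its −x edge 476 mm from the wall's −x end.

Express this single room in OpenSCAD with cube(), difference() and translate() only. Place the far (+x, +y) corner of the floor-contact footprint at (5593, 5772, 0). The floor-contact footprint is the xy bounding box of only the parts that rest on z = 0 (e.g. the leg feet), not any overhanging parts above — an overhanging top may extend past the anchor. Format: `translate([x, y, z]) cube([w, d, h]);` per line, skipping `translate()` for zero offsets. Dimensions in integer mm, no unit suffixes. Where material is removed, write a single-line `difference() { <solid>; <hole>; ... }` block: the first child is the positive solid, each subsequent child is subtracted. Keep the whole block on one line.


difference() { translate([303, 192, 0]) cube([5290, 126, 2610]); translate([779, 192, 0]) cube([871, 126, 2090]); }
translate([303, 5646, 0]) cube([5290, 126, 2610]);
translate([303, 318, 0]) cube([126, 5328, 2610]);
translate([5467, 318, 0]) cube([126, 5328, 2610]);


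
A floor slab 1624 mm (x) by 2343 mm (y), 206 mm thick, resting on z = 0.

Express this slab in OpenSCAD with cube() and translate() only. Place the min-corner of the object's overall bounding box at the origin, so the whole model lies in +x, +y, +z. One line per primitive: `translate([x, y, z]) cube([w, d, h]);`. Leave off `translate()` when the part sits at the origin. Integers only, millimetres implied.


cube([1624, 2343, 206]);


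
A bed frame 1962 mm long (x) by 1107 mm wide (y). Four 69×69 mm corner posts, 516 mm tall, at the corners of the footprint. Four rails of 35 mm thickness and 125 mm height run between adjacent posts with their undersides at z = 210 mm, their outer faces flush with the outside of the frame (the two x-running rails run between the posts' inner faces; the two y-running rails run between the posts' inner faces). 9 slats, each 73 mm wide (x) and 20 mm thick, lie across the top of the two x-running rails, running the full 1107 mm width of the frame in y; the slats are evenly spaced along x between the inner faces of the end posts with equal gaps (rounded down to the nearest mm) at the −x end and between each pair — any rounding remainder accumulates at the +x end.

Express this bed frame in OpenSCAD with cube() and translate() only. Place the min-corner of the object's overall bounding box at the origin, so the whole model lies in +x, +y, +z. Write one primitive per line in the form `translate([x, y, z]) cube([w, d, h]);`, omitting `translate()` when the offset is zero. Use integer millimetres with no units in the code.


// slat z = rail_z + rail_h = 210 + 125 = 335
// slat gap = ⌊(1824 − 9·73) / 10⌋ = 116
cube([69, 69, 516]);
translate([0, 1038, 0]) cube([69, 69, 516]);
translate([1893, 0, 0]) cube([69, 69, 516]);
translate([1893, 1038, 0]) cube([69, 69, 516]);
translate([69, 0, 210]) cube([1824, 35, 125]);
translate([69, 1072, 210]) cube([1824, 35, 125]);
translate([0, 69, 210]) cube([35, 969, 125]);
translate([1927, 69, 210]) cube([35, 969, 125]);
translate([185, 0, 335]) cube([73, 1107, 20]);
translate([374, 0, 335]) cube([73, 1107, 20]);
translate([563, 0, 335]) cube([73, 1107, 20]);
translate([752, 0, 335]) cube([73, 1107, 20]);
translate([941, 0, 335]) cube([73, 1107, 20]);
translate([1130, 0, 335]) cube([73, 1107, 20]);
translate([1319, 0, 335]) cube([73, 1107, 20]);
translate([1508, 0, 335]) cube([73, 1107, 20]);
translate([1697, 0, 335]) cube([73, 1107, 20]);


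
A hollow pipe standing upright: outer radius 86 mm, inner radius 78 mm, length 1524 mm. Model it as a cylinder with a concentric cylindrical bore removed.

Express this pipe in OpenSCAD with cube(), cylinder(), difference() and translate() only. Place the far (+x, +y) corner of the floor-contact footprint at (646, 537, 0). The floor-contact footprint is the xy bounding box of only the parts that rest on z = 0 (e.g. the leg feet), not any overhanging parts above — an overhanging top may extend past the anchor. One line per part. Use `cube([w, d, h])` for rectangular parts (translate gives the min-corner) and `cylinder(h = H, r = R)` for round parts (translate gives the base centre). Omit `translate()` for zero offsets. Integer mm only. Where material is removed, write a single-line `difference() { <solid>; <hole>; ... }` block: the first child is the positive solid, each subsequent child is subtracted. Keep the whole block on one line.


difference() { translate([560, 451, 0]) cylinder(h = 1524, r = 86); translate([560, 451, 0]) cylinder(h = 1524, r = 78); }


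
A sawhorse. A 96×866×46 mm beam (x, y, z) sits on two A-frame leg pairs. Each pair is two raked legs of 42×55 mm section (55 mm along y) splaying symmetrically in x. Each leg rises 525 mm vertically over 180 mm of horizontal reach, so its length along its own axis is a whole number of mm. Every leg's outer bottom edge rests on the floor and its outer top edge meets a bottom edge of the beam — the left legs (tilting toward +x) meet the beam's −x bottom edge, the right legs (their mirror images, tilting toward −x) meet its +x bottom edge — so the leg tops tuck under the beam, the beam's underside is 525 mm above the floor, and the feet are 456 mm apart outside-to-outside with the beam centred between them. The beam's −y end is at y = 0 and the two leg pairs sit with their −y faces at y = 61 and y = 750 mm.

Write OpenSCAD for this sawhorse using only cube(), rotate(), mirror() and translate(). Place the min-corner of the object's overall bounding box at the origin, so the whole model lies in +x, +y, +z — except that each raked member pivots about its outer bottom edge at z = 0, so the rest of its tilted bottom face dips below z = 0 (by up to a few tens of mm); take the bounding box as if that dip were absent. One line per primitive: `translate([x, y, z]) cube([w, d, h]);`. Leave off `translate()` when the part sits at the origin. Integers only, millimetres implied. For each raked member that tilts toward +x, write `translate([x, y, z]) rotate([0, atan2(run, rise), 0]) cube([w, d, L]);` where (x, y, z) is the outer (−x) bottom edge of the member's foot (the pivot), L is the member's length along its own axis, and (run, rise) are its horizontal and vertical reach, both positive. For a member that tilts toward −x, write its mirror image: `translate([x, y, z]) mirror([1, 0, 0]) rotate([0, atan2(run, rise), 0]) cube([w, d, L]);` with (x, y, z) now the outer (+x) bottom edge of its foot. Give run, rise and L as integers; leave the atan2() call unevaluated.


translate([180, 0, 525]) cube([96, 866, 46]);
translate([0, 61, 0]) rotate([0, atan2(180, 525), 0]) cube([42, 55, 555]);
translate([456, 61, 0]) mirror([1, 0, 0]) rotate([0, atan2(180, 525), 0]) cube([42, 55, 555]);
translate([0, 750, 0]) rotate([0, atan2(180, 525), 0]) cube([42, 55, 555]);
translate([456, 750, 0]) mirror([1, 0, 0]) rotate([0, atan2(180, 525), 0]) cube([42, 55, 555]);


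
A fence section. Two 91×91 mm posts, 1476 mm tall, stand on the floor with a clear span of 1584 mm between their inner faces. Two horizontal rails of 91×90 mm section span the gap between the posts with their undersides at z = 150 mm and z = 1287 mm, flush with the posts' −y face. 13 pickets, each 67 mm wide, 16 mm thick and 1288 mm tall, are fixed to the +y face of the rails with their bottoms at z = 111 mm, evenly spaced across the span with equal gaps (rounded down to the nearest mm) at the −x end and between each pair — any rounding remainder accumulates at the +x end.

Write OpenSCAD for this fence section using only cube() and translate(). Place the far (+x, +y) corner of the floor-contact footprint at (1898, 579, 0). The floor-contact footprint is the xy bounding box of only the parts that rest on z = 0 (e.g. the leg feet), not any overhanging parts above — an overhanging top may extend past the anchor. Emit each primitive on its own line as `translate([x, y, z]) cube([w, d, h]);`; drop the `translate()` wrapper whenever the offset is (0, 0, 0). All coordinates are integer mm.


translate([132, 488, 0]) cube([91, 91, 1476]);
translate([1807, 488, 0]) cube([91, 91, 1476]);
translate([223, 488, 150]) cube([1584, 91, 90]);
translate([223, 488, 1287]) cube([1584, 91, 90]);
translate([273, 579, 111]) cube([67, 16, 1288]);
translate([390, 579, 111]) cube([67, 16, 1288]);
translate([507, 579, 111]) cube([67, 16, 1288]);
translate([624, 579, 111]) cube([67, 16, 1288]);
translate([741, 579, 111]) cube([67, 16, 1288]);
translate([858, 579, 111]) cube([67, 16, 1288]);
translate([975, 579, 111]) cube([67, 16, 1288]);
translate([1092, 579, 111]) cube([67, 16, 1288]);
translate([1209, 579, 111]) cube([67, 16, 1288]);
translate([1326, 579, 111]) cube([67, 16, 1288]);
translate([1443, 579, 111]) cube([67, 16, 1288]);
translate([1560, 579, 111]) cube([67, 16, 1288]);
translate([1677, 579, 111]) cube([67, 16, 1288]);


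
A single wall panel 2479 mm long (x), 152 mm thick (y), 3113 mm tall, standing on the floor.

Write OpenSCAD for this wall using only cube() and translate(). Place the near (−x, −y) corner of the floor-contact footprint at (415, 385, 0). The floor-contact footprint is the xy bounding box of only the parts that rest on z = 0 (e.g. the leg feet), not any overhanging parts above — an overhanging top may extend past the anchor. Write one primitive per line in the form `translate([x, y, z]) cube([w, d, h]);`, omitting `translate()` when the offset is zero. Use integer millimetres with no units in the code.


translate([415, 385, 0]) cube([2479, 152, 3113]);


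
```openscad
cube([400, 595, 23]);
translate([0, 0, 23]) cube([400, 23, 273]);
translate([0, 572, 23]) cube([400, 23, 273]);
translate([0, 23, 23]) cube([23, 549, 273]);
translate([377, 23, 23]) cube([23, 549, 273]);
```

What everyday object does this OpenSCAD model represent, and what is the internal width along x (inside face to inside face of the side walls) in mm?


An open box. The internal width is 354 mm.

A 400×595 base slab with four walls standing on it — an open box. The base is 400 mm wide and the walls are 23 mm thick, so the internal width is 400 − 2 × 23 = 354 mm.


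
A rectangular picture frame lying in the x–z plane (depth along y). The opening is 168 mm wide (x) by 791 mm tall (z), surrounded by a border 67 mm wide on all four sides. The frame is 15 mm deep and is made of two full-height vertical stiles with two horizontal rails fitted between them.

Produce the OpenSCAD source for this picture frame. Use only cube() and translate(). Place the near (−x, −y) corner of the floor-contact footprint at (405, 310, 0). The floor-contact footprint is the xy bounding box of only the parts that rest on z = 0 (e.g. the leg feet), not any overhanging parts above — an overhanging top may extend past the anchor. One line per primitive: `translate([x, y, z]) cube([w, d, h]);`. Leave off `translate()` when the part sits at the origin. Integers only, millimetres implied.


translate([405, 310, 0]) cube([67, 15, 925]);
translate([640, 310, 0]) cube([67, 15, 925]);
translate([472, 310, 0]) cube([168, 15, 67]);
translate([472, 310, 858]) cube([168, 15, 67]);


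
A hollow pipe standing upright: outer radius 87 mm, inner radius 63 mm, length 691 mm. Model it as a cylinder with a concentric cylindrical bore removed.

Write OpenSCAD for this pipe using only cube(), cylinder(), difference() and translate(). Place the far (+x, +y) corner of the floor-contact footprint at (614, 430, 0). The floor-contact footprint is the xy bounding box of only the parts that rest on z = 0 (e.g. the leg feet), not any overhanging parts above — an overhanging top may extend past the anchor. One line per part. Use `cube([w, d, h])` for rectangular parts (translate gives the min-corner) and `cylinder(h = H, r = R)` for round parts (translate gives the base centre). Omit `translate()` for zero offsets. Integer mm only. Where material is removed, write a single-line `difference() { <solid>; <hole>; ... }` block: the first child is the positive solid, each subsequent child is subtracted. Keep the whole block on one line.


difference() { translate([527, 343, 0]) cylinder(h = 691, r = 87); translate([527, 343, 0]) cylinder(h = 691, r = 63); }


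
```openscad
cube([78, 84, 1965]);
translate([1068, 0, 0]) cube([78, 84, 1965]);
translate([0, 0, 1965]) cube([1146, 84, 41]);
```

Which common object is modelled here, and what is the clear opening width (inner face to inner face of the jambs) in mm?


A door frame. The clear opening width is 990 mm.

Two 1965 mm tall posts with a header on top — a door frame. The left jamb is 78 mm wide at x = 0; the right jamb starts at x = 1068. The clear opening is 1068 − 78 = 990 mm.


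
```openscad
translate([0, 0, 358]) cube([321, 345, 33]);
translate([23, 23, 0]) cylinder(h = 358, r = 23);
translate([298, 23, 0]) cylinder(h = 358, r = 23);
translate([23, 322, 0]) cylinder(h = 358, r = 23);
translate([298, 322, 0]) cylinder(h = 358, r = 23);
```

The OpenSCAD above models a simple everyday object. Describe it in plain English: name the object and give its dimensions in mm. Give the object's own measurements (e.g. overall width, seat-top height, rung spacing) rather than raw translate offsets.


A simple wooden stool: a rectangular seat 321 mm (x) by 345 mm (y), 33 mm thick, top face at z = 391 mm, on four round legs, each 46 mm in diameter. The legs rest on z = 0, each leg's axis is inset half a diameter from the nearest pair of seat edges (so the leg's bounding box is flush with the corner).


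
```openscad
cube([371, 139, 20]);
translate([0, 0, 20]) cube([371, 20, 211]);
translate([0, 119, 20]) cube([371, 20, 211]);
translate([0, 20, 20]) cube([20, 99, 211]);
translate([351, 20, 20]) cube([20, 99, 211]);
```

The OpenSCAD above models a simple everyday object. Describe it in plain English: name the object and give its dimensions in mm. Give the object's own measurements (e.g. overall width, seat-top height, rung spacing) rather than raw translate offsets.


An open-topped rectangular box: outside dimensions 371×139×231 mm, with a uniform wall and base thickness of 20 mm. The base is a full 371×139 slab on the floor; four walls sit on top of the base. The front and back walls (the −y and +y sides) span the full width; the two side walls fit between them.
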